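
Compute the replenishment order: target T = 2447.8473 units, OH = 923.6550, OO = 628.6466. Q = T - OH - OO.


Inventory position = OH + OO = 923.6550 + 628.6466 = 1552.3016
Q = 2447.8473 - 1552.3016 = 895.5457

895.5457 units


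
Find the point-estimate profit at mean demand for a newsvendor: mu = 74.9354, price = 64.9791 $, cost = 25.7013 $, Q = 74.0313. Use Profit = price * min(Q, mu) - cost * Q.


Sales at mu = min(74.0313, 74.9354) = 74.0313
Revenue = 64.9791 * 74.0313 = 4810.4872
Total cost = 25.7013 * 74.0313 = 1902.7007
Profit = 4810.4872 - 1902.7007 = 2907.7866

2907.7866 $


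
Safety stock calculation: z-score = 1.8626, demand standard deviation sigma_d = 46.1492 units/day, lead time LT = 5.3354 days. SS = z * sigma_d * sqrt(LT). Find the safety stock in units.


sqrt(LT) = sqrt(5.3354) = 2.3098
SS = 1.8626 * 46.1492 * 2.3098 = 198.5488

198.5488 units


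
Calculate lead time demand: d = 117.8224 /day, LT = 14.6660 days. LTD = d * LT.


LTD = 117.8224 * 14.6660 = 1727.9833

1727.9833 units


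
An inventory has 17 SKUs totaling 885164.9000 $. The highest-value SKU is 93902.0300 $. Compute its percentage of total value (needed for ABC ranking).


Top item = 93902.0300
Total = 885164.9000
Percentage = 93902.0300 / 885164.9000 * 100 = 10.6084

10.6084%


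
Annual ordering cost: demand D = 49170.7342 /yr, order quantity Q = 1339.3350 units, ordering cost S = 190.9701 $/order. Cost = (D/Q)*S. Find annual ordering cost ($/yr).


Number of orders = D/Q = 36.7128
Cost = 36.7128 * 190.9701 = 7011.0465

7011.0465 $/yr


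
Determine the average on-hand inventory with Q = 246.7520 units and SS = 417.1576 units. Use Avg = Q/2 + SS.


Q/2 = 123.3760
Avg = 123.3760 + 417.1576 = 540.5336

540.5336 units


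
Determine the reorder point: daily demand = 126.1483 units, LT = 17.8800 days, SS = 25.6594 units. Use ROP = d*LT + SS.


d*LT = 126.1483 * 17.8800 = 2255.5316
ROP = 2255.5316 + 25.6594 = 2281.1910

2281.1910 units


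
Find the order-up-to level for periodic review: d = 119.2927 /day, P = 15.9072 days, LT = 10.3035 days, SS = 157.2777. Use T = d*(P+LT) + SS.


P + LT = 26.2107
d*(P+LT) = 119.2927 * 26.2107 = 3126.7452
T = 3126.7452 + 157.2777 = 3284.0229

3284.0229 units


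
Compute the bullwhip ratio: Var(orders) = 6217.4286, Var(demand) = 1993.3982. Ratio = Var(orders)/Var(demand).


BW = 6217.4286 / 1993.3982 = 3.1190

3.1190


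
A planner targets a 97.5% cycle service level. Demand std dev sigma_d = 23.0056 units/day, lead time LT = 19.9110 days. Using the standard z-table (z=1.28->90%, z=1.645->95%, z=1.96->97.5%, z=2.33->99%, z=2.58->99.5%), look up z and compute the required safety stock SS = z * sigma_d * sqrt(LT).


From the table, SL = 97.5% corresponds to z = 1.96
sqrt(LT) = sqrt(19.9110) = 4.4622
SS = 1.96 * 23.0056 * 4.4622 = 201.2038

201.2038 units


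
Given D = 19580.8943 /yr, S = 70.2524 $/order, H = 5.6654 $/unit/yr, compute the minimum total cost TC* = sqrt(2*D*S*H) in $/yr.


2*D*S*H = 15586703.0800
TC* = sqrt(15586703.0800) = 3947.9999

3947.9999 $/yr


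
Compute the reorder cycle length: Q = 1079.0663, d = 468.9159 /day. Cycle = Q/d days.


Cycle = 1079.0663 / 468.9159 = 2.3012

2.3012 days


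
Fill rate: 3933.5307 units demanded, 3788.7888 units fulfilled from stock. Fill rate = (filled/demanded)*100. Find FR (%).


FR = 3788.7888 / 3933.5307 * 100 = 96.3203

96.3203%


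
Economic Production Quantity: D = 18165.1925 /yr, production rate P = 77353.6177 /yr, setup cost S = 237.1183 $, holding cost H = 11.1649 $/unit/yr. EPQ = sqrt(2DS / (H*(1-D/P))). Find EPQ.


1 - D/P = 1 - 0.2348 = 0.7652
H*(1-D/P) = 8.5430
2DS = 8614599.1295
EPQ = sqrt(1008379.6670) = 1004.1811

1004.1811 units


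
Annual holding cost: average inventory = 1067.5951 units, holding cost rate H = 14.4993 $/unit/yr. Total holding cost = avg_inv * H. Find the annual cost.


Cost = 1067.5951 * 14.4993 = 15479.3816

15479.3816 $/yr


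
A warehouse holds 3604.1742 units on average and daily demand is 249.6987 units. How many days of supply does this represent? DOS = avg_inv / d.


DOS = 3604.1742 / 249.6987 = 14.4341

14.4341 days


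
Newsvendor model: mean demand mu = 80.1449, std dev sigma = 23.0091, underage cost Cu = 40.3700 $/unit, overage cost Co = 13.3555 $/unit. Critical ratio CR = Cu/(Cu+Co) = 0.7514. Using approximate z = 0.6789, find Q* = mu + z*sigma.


CR = Cu/(Cu+Co) = 40.3700/(40.3700+13.3555) = 0.7514
z = 0.6789
Q* = 80.1449 + 0.6789 * 23.0091 = 95.7658

95.7658 units


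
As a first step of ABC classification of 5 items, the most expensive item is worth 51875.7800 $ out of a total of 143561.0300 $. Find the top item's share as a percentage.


Top item = 51875.7800
Total = 143561.0300
Percentage = 51875.7800 / 143561.0300 * 100 = 36.1350

36.1350%


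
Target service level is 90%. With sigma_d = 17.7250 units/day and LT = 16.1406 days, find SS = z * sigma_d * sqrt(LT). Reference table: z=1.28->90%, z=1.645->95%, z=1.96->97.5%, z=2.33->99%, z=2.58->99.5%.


From the table, SL = 90% corresponds to z = 1.28
sqrt(LT) = sqrt(16.1406) = 4.0175
SS = 1.28 * 17.7250 * 4.0175 = 91.1499

91.1499 units


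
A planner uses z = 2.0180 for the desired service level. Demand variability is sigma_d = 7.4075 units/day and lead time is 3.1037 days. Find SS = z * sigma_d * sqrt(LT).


sqrt(LT) = sqrt(3.1037) = 1.7617
SS = 2.0180 * 7.4075 * 1.7617 = 26.3350

26.3350 units


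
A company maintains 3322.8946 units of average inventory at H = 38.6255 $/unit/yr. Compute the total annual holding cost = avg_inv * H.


Cost = 3322.8946 * 38.6255 = 128348.4654

128348.4654 $/yr


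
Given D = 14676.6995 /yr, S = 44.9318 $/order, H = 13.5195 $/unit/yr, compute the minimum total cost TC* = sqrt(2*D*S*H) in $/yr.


2*D*S*H = 17830882.7886
TC* = sqrt(17830882.7886) = 4222.6630

4222.6630 $/yr


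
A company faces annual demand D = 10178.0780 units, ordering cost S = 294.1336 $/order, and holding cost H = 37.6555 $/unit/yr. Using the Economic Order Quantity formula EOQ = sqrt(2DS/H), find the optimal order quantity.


2*D*S = 2 * 10178.0780 * 294.1336 = 5987429.4464
2*D*S/H = 159005.4427
EOQ = sqrt(159005.4427) = 398.7549

398.7549 units


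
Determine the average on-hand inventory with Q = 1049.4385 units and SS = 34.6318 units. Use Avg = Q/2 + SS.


Q/2 = 524.7192
Avg = 524.7192 + 34.6318 = 559.3510

559.3510 units


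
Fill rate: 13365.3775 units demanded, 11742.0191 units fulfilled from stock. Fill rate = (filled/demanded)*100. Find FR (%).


FR = 11742.0191 / 13365.3775 * 100 = 87.8540

87.8540%


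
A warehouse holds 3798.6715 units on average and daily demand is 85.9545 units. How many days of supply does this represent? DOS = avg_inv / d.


DOS = 3798.6715 / 85.9545 = 44.1940

44.1940 days


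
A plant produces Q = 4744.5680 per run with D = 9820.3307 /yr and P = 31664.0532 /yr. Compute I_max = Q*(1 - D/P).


D/P = 0.3101
1 - D/P = 0.6899
I_max = 4744.5680 * 0.6899 = 3273.0815

3273.0815 units


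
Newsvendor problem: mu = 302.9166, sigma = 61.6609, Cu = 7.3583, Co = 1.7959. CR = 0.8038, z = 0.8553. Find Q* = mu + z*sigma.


CR = Cu/(Cu+Co) = 7.3583/(7.3583+1.7959) = 0.8038
z = 0.8553
Q* = 302.9166 + 0.8553 * 61.6609 = 355.6552

355.6552 units


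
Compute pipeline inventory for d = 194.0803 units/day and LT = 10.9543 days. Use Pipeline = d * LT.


Pipeline = 194.0803 * 10.9543 = 2126.0138

2126.0138 units


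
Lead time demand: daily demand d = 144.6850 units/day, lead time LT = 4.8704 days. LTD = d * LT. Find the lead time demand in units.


LTD = 144.6850 * 4.8704 = 704.6738

704.6738 units


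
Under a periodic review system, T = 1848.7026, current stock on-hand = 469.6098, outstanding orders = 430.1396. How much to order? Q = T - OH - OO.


Inventory position = OH + OO = 469.6098 + 430.1396 = 899.7494
Q = 1848.7026 - 899.7494 = 948.9532

948.9532 units


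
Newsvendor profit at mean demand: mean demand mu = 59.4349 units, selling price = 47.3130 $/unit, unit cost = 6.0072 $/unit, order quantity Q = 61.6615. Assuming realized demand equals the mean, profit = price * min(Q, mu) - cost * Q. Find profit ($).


Sales at mu = min(61.6615, 59.4349) = 59.4349
Revenue = 47.3130 * 59.4349 = 2812.0434
Total cost = 6.0072 * 61.6615 = 370.4130
Profit = 2812.0434 - 370.4130 = 2441.6305

2441.6305 $


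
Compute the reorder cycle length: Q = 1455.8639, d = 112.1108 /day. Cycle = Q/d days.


Cycle = 1455.8639 / 112.1108 = 12.9859

12.9859 days


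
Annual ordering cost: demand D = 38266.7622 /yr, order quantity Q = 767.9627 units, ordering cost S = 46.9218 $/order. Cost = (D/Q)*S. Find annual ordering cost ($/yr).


Number of orders = D/Q = 49.8289
Cost = 49.8289 * 46.9218 = 2338.0632

2338.0632 $/yr


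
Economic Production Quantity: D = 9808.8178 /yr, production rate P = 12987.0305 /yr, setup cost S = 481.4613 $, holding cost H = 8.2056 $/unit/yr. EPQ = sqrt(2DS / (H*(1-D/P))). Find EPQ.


1 - D/P = 1 - 0.7553 = 0.2447
H*(1-D/P) = 2.0081
2DS = 9445132.3389
EPQ = sqrt(4703537.4532) = 2168.7640

2168.7640 units


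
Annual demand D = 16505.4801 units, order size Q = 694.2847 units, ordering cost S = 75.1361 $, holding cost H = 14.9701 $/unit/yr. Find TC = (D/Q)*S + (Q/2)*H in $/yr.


Ordering cost = D*S/Q = 1786.2376
Holding cost = Q*H/2 = 5196.7557
TC = 1786.2376 + 5196.7557 = 6982.9932

6982.9932 $/yr


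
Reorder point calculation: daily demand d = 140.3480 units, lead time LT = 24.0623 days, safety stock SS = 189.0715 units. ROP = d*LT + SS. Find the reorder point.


d*LT = 140.3480 * 24.0623 = 3377.0957
ROP = 3377.0957 + 189.0715 = 3566.1672

3566.1672 units


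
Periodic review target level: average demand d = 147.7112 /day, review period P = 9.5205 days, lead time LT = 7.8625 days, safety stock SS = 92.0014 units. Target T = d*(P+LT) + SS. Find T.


P + LT = 17.3830
d*(P+LT) = 147.7112 * 17.3830 = 2567.6638
T = 2567.6638 + 92.0014 = 2659.6652

2659.6652 units


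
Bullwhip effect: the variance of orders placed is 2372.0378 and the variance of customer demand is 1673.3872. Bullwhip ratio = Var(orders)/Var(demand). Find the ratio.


BW = 2372.0378 / 1673.3872 = 1.4175

1.4175


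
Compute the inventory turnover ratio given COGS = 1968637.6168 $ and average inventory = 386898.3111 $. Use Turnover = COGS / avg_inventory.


Turnover = 1968637.6168 / 386898.3111 = 5.0883

5.0883


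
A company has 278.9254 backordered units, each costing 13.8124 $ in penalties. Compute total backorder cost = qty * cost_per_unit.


Total = 278.9254 * 13.8124 = 3852.6292

3852.6292 $


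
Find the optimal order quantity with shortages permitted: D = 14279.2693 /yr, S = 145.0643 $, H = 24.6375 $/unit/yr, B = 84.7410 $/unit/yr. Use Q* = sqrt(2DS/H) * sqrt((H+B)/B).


sqrt(2DS/H) = 410.0624
sqrt((H+B)/B) = 1.1361
Q* = 410.0624 * 1.1361 = 465.8747

465.8747 units


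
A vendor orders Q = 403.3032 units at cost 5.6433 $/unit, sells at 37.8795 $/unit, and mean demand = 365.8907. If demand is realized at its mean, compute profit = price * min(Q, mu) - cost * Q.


Sales at mu = min(403.3032, 365.8907) = 365.8907
Revenue = 37.8795 * 365.8907 = 13859.7568
Total cost = 5.6433 * 403.3032 = 2275.9609
Profit = 13859.7568 - 2275.9609 = 11583.7958

11583.7958 $


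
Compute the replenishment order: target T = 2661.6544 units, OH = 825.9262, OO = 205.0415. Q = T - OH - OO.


Inventory position = OH + OO = 825.9262 + 205.0415 = 1030.9677
Q = 2661.6544 - 1030.9677 = 1630.6867

1630.6867 units


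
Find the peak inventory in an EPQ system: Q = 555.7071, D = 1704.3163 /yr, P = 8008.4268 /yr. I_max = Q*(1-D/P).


D/P = 0.2128
1 - D/P = 0.7872
I_max = 555.7071 * 0.7872 = 437.4441

437.4441 units


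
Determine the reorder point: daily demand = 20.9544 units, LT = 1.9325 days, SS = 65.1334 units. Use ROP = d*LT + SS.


d*LT = 20.9544 * 1.9325 = 40.4944
ROP = 40.4944 + 65.1334 = 105.6278

105.6278 units


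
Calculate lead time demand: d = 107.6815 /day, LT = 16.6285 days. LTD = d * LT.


LTD = 107.6815 * 16.6285 = 1790.5818

1790.5818 units


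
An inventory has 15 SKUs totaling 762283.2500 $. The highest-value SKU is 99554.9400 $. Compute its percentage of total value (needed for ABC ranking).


Top item = 99554.9400
Total = 762283.2500
Percentage = 99554.9400 / 762283.2500 * 100 = 13.0601

13.0601%


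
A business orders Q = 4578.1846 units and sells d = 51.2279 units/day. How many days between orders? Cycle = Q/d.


Cycle = 4578.1846 / 51.2279 = 89.3690

89.3690 days


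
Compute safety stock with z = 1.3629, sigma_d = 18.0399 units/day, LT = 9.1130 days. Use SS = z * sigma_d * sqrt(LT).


sqrt(LT) = sqrt(9.1130) = 3.0188
SS = 1.3629 * 18.0399 * 3.0188 = 74.2213

74.2213 units


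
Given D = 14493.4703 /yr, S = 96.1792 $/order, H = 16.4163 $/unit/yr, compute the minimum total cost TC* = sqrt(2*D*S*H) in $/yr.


2*D*S*H = 45767671.8550
TC* = sqrt(45767671.8550) = 6765.1808

6765.1808 $/yr


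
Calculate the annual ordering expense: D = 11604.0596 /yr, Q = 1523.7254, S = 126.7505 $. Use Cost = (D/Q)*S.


Number of orders = D/Q = 7.6156
Cost = 7.6156 * 126.7505 = 965.2791

965.2791 $/yr


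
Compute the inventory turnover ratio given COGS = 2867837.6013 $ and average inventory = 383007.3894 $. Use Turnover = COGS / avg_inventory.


Turnover = 2867837.6013 / 383007.3894 = 7.4877

7.4877


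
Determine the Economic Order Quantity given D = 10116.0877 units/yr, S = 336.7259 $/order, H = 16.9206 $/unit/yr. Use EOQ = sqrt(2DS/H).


2*D*S = 2 * 10116.0877 * 336.7259 = 6812697.4705
2*D*S/H = 402627.4169
EOQ = sqrt(402627.4169) = 634.5293

634.5293 units


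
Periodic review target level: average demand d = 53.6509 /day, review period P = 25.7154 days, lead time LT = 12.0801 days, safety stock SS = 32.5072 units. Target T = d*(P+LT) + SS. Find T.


P + LT = 37.7955
d*(P+LT) = 53.6509 * 37.7955 = 2027.7626
T = 2027.7626 + 32.5072 = 2060.2698

2060.2698 units


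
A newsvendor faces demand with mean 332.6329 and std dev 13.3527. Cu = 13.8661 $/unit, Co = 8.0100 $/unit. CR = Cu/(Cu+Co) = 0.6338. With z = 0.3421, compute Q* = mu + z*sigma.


CR = Cu/(Cu+Co) = 13.8661/(13.8661+8.0100) = 0.6338
z = 0.3421
Q* = 332.6329 + 0.3421 * 13.3527 = 337.2009

337.2009 units


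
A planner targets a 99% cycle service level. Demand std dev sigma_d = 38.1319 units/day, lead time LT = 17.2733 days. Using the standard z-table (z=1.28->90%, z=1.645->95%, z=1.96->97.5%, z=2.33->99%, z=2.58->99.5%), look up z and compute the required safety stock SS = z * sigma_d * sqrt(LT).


From the table, SL = 99% corresponds to z = 2.33
sqrt(LT) = sqrt(17.2733) = 4.1561
SS = 2.33 * 38.1319 * 4.1561 = 369.2598

369.2598 units


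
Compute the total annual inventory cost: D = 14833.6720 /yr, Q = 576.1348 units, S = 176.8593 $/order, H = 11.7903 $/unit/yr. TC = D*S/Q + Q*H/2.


Ordering cost = D*S/Q = 4553.5747
Holding cost = Q*H/2 = 3396.4011
TC = 4553.5747 + 3396.4011 = 7949.9758

7949.9758 $/yr


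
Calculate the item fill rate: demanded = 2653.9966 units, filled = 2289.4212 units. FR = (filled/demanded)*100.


FR = 2289.4212 / 2653.9966 * 100 = 86.2632

86.2632%


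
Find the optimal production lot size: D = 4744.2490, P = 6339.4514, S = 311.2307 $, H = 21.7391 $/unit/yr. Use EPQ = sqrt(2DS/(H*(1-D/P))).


1 - D/P = 1 - 0.7484 = 0.2516
H*(1-D/P) = 5.4702
2DS = 2953111.8745
EPQ = sqrt(539851.3876) = 734.7458

734.7458 units


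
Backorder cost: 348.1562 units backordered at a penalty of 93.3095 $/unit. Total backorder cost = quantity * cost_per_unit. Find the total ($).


Total = 348.1562 * 93.3095 = 32486.2809

32486.2809 $


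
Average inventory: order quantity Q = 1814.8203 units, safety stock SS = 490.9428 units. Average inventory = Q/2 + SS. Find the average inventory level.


Q/2 = 907.4102
Avg = 907.4102 + 490.9428 = 1398.3529

1398.3529 units


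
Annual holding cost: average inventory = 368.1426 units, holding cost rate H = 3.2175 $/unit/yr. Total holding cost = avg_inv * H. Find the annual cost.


Cost = 368.1426 * 3.2175 = 1184.4988

1184.4988 $/yr


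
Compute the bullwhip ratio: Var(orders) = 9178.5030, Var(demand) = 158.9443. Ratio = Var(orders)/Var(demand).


BW = 9178.5030 / 158.9443 = 57.7467

57.7467


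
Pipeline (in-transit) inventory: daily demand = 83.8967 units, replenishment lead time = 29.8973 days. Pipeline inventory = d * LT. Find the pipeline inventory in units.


Pipeline = 83.8967 * 29.8973 = 2508.2848

2508.2848 units


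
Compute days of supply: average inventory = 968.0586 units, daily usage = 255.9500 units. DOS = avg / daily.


DOS = 968.0586 / 255.9500 = 3.7822

3.7822 days


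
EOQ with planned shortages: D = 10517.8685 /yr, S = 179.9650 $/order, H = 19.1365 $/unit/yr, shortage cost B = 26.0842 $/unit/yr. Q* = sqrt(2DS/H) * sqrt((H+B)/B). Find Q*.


sqrt(2DS/H) = 444.7763
sqrt((H+B)/B) = 1.3167
Q* = 444.7763 * 1.3167 = 585.6276

585.6276 units


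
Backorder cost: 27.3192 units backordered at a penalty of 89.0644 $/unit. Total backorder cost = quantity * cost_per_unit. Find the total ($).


Total = 27.3192 * 89.0644 = 2433.1682

2433.1682 $


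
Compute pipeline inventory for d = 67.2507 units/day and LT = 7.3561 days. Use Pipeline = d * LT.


Pipeline = 67.2507 * 7.3561 = 494.7029

494.7029 units


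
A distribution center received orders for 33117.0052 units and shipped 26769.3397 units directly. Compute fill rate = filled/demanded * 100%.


FR = 26769.3397 / 33117.0052 * 100 = 80.8326

80.8326%


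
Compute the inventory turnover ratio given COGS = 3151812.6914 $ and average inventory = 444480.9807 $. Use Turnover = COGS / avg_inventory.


Turnover = 3151812.6914 / 444480.9807 = 7.0910

7.0910


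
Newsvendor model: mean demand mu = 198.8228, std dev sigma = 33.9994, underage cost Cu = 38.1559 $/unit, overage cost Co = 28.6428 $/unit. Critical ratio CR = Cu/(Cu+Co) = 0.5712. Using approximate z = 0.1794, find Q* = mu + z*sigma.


CR = Cu/(Cu+Co) = 38.1559/(38.1559+28.6428) = 0.5712
z = 0.1794
Q* = 198.8228 + 0.1794 * 33.9994 = 204.9223

204.9223 units


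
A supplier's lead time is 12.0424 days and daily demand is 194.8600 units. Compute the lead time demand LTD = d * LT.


LTD = 194.8600 * 12.0424 = 2346.5821

2346.5821 units


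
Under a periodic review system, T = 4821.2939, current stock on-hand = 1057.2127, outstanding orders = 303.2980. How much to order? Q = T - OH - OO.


Inventory position = OH + OO = 1057.2127 + 303.2980 = 1360.5107
Q = 4821.2939 - 1360.5107 = 3460.7832

3460.7832 units


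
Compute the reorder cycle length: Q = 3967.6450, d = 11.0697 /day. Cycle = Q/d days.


Cycle = 3967.6450 / 11.0697 = 358.4239

358.4239 days


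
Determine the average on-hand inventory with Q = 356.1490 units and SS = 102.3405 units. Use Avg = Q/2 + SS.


Q/2 = 178.0745
Avg = 178.0745 + 102.3405 = 280.4150

280.4150 units


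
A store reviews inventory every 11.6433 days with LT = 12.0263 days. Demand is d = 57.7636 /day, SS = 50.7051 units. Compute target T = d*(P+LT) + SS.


P + LT = 23.6696
d*(P+LT) = 57.7636 * 23.6696 = 1367.2413
T = 1367.2413 + 50.7051 = 1417.9464

1417.9464 units


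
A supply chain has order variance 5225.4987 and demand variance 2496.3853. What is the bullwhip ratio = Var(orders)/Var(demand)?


BW = 5225.4987 / 2496.3853 = 2.0932

2.0932


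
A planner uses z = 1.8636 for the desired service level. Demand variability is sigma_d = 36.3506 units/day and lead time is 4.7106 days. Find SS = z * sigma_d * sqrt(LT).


sqrt(LT) = sqrt(4.7106) = 2.1704
SS = 1.8636 * 36.3506 * 2.1704 = 147.0288

147.0288 units


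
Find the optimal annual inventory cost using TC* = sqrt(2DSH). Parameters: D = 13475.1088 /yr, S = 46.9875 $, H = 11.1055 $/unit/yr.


2*D*S*H = 14063153.9577
TC* = sqrt(14063153.9577) = 3750.0872

3750.0872 $/yr


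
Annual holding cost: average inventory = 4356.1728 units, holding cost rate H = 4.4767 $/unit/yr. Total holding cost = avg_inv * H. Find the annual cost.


Cost = 4356.1728 * 4.4767 = 19501.2788

19501.2788 $/yr


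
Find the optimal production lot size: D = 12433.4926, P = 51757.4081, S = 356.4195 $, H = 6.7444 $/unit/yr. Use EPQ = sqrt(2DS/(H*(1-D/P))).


1 - D/P = 1 - 0.2402 = 0.7598
H*(1-D/P) = 5.1242
2DS = 8863078.4315
EPQ = sqrt(1729645.2489) = 1315.1598

1315.1598 units


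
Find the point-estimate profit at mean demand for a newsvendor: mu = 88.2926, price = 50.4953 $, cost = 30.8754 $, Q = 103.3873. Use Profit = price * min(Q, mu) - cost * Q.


Sales at mu = min(103.3873, 88.2926) = 88.2926
Revenue = 50.4953 * 88.2926 = 4458.3613
Total cost = 30.8754 * 103.3873 = 3192.1242
Profit = 4458.3613 - 3192.1242 = 1266.2371

1266.2371 $


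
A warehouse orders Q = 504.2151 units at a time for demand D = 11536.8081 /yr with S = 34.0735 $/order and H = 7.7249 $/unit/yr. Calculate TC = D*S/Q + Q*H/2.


Ordering cost = D*S/Q = 779.6265
Holding cost = Q*H/2 = 1947.5056
TC = 779.6265 + 1947.5056 = 2727.1321

2727.1321 $/yr


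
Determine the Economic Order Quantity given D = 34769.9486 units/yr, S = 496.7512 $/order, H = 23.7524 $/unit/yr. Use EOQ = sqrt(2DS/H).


2*D*S = 2 * 34769.9486 * 496.7512 = 34544027.3820
2*D*S/H = 1454338.3987
EOQ = sqrt(1454338.3987) = 1205.9595

1205.9595 units


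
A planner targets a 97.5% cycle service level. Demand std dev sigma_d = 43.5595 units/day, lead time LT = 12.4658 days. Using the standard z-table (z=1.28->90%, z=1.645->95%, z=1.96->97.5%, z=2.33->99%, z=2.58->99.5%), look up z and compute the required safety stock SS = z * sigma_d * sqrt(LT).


From the table, SL = 97.5% corresponds to z = 1.96
sqrt(LT) = sqrt(12.4658) = 3.5307
SS = 1.96 * 43.5595 * 3.5307 = 301.4387

301.4387 units


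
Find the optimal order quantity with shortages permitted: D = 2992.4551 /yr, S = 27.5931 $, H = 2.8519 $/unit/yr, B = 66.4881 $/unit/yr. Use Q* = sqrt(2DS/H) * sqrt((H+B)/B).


sqrt(2DS/H) = 240.6367
sqrt((H+B)/B) = 1.0212
Q* = 240.6367 * 1.0212 = 245.7434

245.7434 units


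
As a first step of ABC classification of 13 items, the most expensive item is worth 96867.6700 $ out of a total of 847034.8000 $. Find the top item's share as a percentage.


Top item = 96867.6700
Total = 847034.8000
Percentage = 96867.6700 / 847034.8000 * 100 = 11.4361

11.4361%


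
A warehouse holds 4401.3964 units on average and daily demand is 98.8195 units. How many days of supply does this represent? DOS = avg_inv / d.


DOS = 4401.3964 / 98.8195 = 44.5398

44.5398 days


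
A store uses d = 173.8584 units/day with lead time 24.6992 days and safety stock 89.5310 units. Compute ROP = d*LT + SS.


d*LT = 173.8584 * 24.6992 = 4294.1634
ROP = 4294.1634 + 89.5310 = 4383.6944

4383.6944 units


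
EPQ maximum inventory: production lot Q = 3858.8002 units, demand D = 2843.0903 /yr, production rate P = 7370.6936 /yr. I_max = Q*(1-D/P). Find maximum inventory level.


D/P = 0.3857
1 - D/P = 0.6143
I_max = 3858.8002 * 0.6143 = 2370.3490

2370.3490 units


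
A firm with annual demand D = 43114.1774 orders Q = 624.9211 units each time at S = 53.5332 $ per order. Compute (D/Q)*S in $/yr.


Number of orders = D/Q = 68.9914
Cost = 68.9914 * 53.5332 = 3693.3301

3693.3301 $/yr


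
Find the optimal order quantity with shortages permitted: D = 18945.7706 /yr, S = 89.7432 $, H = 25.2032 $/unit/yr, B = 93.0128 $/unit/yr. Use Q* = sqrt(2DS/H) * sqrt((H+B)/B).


sqrt(2DS/H) = 367.3196
sqrt((H+B)/B) = 1.1274
Q* = 367.3196 * 1.1274 = 414.1053

414.1053 units


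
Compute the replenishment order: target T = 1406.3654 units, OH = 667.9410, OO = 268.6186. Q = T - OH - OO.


Inventory position = OH + OO = 667.9410 + 268.6186 = 936.5596
Q = 1406.3654 - 936.5596 = 469.8058

469.8058 units


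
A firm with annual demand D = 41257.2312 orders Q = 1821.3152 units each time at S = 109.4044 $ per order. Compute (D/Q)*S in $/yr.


Number of orders = D/Q = 22.6524
Cost = 22.6524 * 109.4044 = 2478.2765

2478.2765 $/yr


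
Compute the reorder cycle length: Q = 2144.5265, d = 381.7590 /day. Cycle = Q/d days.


Cycle = 2144.5265 / 381.7590 = 5.6175

5.6175 days


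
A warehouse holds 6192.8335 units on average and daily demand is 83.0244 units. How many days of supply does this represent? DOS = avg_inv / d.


DOS = 6192.8335 / 83.0244 = 74.5905

74.5905 days


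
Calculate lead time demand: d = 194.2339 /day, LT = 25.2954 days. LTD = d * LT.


LTD = 194.2339 * 25.2954 = 4913.2242

4913.2242 units


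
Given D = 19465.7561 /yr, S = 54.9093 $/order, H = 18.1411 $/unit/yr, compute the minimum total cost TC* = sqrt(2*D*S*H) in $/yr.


2*D*S*H = 38780267.2551
TC* = sqrt(38780267.2551) = 6227.3804

6227.3804 $/yr


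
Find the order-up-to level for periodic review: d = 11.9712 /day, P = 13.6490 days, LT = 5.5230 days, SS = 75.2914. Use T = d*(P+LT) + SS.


P + LT = 19.1720
d*(P+LT) = 11.9712 * 19.1720 = 229.5118
T = 229.5118 + 75.2914 = 304.8032

304.8032 units


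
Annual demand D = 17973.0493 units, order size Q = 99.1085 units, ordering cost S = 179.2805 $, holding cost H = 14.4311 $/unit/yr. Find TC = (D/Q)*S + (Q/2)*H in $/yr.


Ordering cost = D*S/Q = 32512.0173
Holding cost = Q*H/2 = 715.1223
TC = 32512.0173 + 715.1223 = 33227.1396

33227.1396 $/yr


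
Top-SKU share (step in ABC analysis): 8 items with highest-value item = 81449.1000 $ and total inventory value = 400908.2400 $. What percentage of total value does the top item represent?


Top item = 81449.1000
Total = 400908.2400
Percentage = 81449.1000 / 400908.2400 * 100 = 20.3161

20.3161%


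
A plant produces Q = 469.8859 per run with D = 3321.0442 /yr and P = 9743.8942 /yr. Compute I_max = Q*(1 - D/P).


D/P = 0.3408
1 - D/P = 0.6592
I_max = 469.8859 * 0.6592 = 309.7331

309.7331 units


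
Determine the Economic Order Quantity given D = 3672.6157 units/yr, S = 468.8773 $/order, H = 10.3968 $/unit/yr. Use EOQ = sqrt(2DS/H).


2*D*S = 2 * 3672.6157 * 468.8773 = 3444012.2667
2*D*S/H = 331256.9509
EOQ = sqrt(331256.9509) = 575.5493

575.5493 units


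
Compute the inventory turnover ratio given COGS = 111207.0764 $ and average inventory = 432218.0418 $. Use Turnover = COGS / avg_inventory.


Turnover = 111207.0764 / 432218.0418 = 0.2573

0.2573


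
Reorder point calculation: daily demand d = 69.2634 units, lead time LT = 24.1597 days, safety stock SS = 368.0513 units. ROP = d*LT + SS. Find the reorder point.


d*LT = 69.2634 * 24.1597 = 1673.3830
ROP = 1673.3830 + 368.0513 = 2041.4343

2041.4343 units


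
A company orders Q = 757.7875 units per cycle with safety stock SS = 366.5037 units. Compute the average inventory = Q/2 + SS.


Q/2 = 378.8938
Avg = 378.8938 + 366.5037 = 745.3974

745.3974 units


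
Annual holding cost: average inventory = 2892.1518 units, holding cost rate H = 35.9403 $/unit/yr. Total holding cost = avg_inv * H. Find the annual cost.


Cost = 2892.1518 * 35.9403 = 103944.8033

103944.8033 $/yr


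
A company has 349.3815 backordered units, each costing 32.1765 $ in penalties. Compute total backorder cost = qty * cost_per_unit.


Total = 349.3815 * 32.1765 = 11241.8738

11241.8738 $


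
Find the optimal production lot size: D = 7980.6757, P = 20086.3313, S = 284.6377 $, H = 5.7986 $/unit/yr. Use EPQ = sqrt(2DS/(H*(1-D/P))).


1 - D/P = 1 - 0.3973 = 0.6027
H*(1-D/P) = 3.4947
2DS = 4543202.3514
EPQ = sqrt(1300023.6006) = 1140.1858

1140.1858 units


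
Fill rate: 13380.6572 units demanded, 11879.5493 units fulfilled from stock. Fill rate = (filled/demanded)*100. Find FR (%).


FR = 11879.5493 / 13380.6572 * 100 = 88.7815

88.7815%


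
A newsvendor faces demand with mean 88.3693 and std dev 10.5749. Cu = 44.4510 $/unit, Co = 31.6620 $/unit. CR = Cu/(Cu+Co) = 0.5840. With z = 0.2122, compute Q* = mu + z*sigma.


CR = Cu/(Cu+Co) = 44.4510/(44.4510+31.6620) = 0.5840
z = 0.2122
Q* = 88.3693 + 0.2122 * 10.5749 = 90.6133

90.6133 units


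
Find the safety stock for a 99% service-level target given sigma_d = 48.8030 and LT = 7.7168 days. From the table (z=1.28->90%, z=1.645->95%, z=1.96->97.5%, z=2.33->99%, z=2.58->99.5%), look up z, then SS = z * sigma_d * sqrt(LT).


From the table, SL = 99% corresponds to z = 2.33
sqrt(LT) = sqrt(7.7168) = 2.7779
SS = 2.33 * 48.8030 * 2.7779 = 315.8792

315.8792 units


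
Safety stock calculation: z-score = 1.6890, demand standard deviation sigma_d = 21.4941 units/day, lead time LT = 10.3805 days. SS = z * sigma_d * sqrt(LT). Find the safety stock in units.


sqrt(LT) = sqrt(10.3805) = 3.2219
SS = 1.6890 * 21.4941 * 3.2219 = 116.9656

116.9656 units


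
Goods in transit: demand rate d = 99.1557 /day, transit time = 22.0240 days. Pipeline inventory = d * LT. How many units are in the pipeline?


Pipeline = 99.1557 * 22.0240 = 2183.8051

2183.8051 units


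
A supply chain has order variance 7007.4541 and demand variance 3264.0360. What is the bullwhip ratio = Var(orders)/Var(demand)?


BW = 7007.4541 / 3264.0360 = 2.1469

2.1469


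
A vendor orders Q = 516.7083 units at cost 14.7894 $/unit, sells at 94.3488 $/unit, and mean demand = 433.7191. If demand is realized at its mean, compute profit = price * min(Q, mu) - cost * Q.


Sales at mu = min(516.7083, 433.7191) = 433.7191
Revenue = 94.3488 * 433.7191 = 40920.8766
Total cost = 14.7894 * 516.7083 = 7641.8057
Profit = 40920.8766 - 7641.8057 = 33279.0709

33279.0709 $


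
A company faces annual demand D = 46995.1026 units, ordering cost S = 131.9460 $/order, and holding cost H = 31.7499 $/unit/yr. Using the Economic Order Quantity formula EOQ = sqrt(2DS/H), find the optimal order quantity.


2*D*S = 2 * 46995.1026 * 131.9460 = 12401631.6153
2*D*S/H = 390603.8008
EOQ = sqrt(390603.8008) = 624.9830

624.9830 units


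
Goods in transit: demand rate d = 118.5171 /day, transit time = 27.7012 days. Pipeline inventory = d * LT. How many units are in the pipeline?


Pipeline = 118.5171 * 27.7012 = 3283.0659

3283.0659 units


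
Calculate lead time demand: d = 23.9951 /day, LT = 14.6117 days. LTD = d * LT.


LTD = 23.9951 * 14.6117 = 350.6092

350.6092 units


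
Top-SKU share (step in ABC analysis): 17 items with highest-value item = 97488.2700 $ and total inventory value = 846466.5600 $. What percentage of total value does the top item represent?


Top item = 97488.2700
Total = 846466.5600
Percentage = 97488.2700 / 846466.5600 * 100 = 11.5171

11.5171%


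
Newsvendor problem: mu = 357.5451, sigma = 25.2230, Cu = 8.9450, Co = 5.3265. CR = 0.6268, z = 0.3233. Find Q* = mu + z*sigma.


CR = Cu/(Cu+Co) = 8.9450/(8.9450+5.3265) = 0.6268
z = 0.3233
Q* = 357.5451 + 0.3233 * 25.2230 = 365.6997

365.6997 units


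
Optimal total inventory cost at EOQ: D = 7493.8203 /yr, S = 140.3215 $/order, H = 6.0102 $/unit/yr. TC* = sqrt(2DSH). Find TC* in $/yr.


2*D*S*H = 12639980.7625
TC* = sqrt(12639980.7625) = 3555.2751

3555.2751 $/yr


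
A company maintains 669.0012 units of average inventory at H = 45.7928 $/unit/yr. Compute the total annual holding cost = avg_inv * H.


Cost = 669.0012 * 45.7928 = 30635.4382

30635.4382 $/yr


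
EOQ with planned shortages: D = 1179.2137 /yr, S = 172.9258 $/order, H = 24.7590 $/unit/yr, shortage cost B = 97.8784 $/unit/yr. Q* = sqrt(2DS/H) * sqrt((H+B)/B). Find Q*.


sqrt(2DS/H) = 128.3437
sqrt((H+B)/B) = 1.1194
Q* = 128.3437 * 1.1194 = 143.6622

143.6622 units


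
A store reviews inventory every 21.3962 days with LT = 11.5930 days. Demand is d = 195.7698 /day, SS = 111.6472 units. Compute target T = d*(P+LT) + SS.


P + LT = 32.9892
d*(P+LT) = 195.7698 * 32.9892 = 6458.2891
T = 6458.2891 + 111.6472 = 6569.9363

6569.9363 units


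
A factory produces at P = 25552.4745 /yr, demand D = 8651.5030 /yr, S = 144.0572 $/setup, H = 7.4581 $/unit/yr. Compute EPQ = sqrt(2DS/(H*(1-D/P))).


1 - D/P = 1 - 0.3386 = 0.6614
H*(1-D/P) = 4.9330
2DS = 2492622.5959
EPQ = sqrt(505300.3739) = 710.8448

710.8448 units


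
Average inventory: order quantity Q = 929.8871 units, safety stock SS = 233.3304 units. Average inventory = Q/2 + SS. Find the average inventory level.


Q/2 = 464.9436
Avg = 464.9436 + 233.3304 = 698.2740

698.2740 units


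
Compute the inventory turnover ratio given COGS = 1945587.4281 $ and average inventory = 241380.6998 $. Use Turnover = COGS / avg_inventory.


Turnover = 1945587.4281 / 241380.6998 = 8.0602

8.0602


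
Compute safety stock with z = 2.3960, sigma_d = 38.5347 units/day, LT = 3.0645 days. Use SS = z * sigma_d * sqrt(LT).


sqrt(LT) = sqrt(3.0645) = 1.7506
SS = 2.3960 * 38.5347 * 1.7506 = 161.6287

161.6287 units


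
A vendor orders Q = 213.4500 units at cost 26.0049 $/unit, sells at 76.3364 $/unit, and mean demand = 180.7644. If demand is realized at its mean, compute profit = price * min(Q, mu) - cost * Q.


Sales at mu = min(213.4500, 180.7644) = 180.7644
Revenue = 76.3364 * 180.7644 = 13798.9035
Total cost = 26.0049 * 213.4500 = 5550.7459
Profit = 13798.9035 - 5550.7459 = 8248.1576

8248.1576 $


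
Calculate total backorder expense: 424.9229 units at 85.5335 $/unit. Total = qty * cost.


Total = 424.9229 * 85.5335 = 36345.1429

36345.1429 $


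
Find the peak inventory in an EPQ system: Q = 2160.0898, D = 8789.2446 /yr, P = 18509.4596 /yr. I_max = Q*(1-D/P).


D/P = 0.4749
1 - D/P = 0.5251
I_max = 2160.0898 * 0.5251 = 1134.3679

1134.3679 units


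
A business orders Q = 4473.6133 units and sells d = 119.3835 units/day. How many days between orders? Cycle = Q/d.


Cycle = 4473.6133 / 119.3835 = 37.4726

37.4726 days


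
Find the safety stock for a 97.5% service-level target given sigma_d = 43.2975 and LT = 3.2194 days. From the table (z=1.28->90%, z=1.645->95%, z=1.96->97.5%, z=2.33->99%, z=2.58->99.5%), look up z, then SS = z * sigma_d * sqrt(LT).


From the table, SL = 97.5% corresponds to z = 1.96
sqrt(LT) = sqrt(3.2194) = 1.7943
SS = 1.96 * 43.2975 * 1.7943 = 152.2672

152.2672 units


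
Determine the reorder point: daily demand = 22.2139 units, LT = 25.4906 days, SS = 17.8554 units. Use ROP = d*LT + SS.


d*LT = 22.2139 * 25.4906 = 566.2456
ROP = 566.2456 + 17.8554 = 584.1010

584.1010 units


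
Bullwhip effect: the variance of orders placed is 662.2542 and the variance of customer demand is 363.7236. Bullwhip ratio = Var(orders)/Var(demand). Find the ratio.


BW = 662.2542 / 363.7236 = 1.8208

1.8208


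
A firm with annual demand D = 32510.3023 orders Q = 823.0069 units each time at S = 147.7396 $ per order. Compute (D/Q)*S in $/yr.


Number of orders = D/Q = 39.5019
Cost = 39.5019 * 147.7396 = 5835.9888

5835.9888 $/yr


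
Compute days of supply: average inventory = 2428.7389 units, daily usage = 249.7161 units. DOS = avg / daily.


DOS = 2428.7389 / 249.7161 = 9.7260

9.7260 days


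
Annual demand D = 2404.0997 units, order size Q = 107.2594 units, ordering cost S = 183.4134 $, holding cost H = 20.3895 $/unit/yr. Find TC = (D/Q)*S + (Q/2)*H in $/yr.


Ordering cost = D*S/Q = 4111.0066
Holding cost = Q*H/2 = 1093.4828
TC = 4111.0066 + 1093.4828 = 5204.4894

5204.4894 $/yr


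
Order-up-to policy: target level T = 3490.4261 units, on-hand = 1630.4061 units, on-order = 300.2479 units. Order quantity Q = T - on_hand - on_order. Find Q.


Inventory position = OH + OO = 1630.4061 + 300.2479 = 1930.6540
Q = 3490.4261 - 1930.6540 = 1559.7721

1559.7721 units


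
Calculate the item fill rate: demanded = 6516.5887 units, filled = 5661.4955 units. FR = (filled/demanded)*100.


FR = 5661.4955 / 6516.5887 * 100 = 86.8782

86.8782%


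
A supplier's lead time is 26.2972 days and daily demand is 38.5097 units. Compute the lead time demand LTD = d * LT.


LTD = 38.5097 * 26.2972 = 1012.6973

1012.6973 units


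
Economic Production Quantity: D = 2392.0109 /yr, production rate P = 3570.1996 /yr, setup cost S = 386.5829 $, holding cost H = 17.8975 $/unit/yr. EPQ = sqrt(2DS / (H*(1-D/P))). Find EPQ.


1 - D/P = 1 - 0.6700 = 0.3300
H*(1-D/P) = 5.9063
2DS = 1849421.0211
EPQ = sqrt(313127.3932) = 559.5779

559.5779 units


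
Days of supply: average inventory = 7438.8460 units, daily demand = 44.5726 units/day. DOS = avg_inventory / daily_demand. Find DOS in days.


DOS = 7438.8460 / 44.5726 = 166.8928

166.8928 days


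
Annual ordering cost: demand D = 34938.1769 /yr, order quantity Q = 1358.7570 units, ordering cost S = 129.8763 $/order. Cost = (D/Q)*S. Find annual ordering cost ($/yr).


Number of orders = D/Q = 25.7133
Cost = 25.7133 * 129.8763 = 3339.5531

3339.5531 $/yr


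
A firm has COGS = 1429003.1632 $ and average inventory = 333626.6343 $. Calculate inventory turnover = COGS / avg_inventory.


Turnover = 1429003.1632 / 333626.6343 = 4.2832

4.2832


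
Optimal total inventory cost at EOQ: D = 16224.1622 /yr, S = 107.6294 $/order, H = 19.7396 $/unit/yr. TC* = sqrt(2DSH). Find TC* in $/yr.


2*D*S*H = 68938454.4077
TC* = sqrt(68938454.4077) = 8302.9184

8302.9184 $/yr


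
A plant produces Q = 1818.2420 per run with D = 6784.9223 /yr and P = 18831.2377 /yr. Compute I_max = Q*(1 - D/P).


D/P = 0.3603
1 - D/P = 0.6397
I_max = 1818.2420 * 0.6397 = 1163.1268

1163.1268 units


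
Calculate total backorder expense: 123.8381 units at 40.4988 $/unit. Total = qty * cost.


Total = 123.8381 * 40.4988 = 5015.2944

5015.2944 $


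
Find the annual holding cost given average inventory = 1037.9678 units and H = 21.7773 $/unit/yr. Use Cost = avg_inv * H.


Cost = 1037.9678 * 21.7773 = 22604.1362

22604.1362 $/yr


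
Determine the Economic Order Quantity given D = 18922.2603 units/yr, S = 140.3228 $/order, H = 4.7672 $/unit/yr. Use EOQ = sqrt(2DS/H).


2*D*S = 2 * 18922.2603 * 140.3228 = 5310449.0952
2*D*S/H = 1113955.5914
EOQ = sqrt(1113955.5914) = 1055.4409

1055.4409 units


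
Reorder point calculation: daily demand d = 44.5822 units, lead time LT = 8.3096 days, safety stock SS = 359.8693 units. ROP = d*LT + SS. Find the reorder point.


d*LT = 44.5822 * 8.3096 = 370.4602
ROP = 370.4602 + 359.8693 = 730.3295

730.3295 units


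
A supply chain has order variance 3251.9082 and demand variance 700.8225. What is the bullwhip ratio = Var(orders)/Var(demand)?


BW = 3251.9082 / 700.8225 = 4.6401

4.6401


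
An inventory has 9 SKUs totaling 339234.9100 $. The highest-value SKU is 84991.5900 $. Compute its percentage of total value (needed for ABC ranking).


Top item = 84991.5900
Total = 339234.9100
Percentage = 84991.5900 / 339234.9100 * 100 = 25.0539

25.0539%


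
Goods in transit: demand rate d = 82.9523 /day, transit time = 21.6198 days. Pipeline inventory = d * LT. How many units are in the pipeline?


Pipeline = 82.9523 * 21.6198 = 1793.4121

1793.4121 units


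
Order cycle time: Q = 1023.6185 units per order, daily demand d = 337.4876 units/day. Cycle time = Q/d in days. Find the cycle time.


Cycle = 1023.6185 / 337.4876 = 3.0331

3.0331 days


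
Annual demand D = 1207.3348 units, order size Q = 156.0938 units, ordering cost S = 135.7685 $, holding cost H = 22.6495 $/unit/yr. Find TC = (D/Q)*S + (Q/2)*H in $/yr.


Ordering cost = D*S/Q = 1050.1252
Holding cost = Q*H/2 = 1767.7233
TC = 1050.1252 + 1767.7233 = 2817.8485

2817.8485 $/yr


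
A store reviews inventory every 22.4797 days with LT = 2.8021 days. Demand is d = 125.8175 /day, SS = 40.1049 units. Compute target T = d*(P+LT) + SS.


P + LT = 25.2818
d*(P+LT) = 125.8175 * 25.2818 = 3180.8929
T = 3180.8929 + 40.1049 = 3220.9978

3220.9978 units


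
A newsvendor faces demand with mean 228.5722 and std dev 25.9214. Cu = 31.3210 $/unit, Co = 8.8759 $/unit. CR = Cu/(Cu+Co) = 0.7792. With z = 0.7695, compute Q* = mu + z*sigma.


CR = Cu/(Cu+Co) = 31.3210/(31.3210+8.8759) = 0.7792
z = 0.7695
Q* = 228.5722 + 0.7695 * 25.9214 = 248.5187

248.5187 units
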